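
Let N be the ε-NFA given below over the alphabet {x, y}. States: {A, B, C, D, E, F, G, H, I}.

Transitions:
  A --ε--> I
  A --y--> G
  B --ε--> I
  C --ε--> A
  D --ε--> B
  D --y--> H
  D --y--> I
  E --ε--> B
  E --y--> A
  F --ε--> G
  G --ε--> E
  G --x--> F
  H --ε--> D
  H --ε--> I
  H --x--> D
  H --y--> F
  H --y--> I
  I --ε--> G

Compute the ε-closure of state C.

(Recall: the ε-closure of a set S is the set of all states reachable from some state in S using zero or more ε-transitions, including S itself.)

{A, B, C, E, G, I}

Start with {C}.
From C via ε: add A.
From A via ε: add I.
From I via ε: add G.
From G via ε: add E.
From E via ε: add B.
No new states can be added; the closed set is {A, B, C, E, G, I}.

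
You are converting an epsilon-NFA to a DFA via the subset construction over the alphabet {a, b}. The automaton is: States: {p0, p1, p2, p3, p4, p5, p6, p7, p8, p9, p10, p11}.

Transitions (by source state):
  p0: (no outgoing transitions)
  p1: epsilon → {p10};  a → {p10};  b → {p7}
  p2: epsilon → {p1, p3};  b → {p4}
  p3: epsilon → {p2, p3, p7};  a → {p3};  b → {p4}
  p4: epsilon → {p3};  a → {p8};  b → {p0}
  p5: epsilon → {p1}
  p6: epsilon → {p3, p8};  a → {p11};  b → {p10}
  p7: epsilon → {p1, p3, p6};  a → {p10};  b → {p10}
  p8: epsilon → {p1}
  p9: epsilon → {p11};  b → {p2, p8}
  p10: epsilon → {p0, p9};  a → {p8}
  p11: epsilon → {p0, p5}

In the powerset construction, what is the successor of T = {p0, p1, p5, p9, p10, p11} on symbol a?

{p0, p1, p5, p8, p9, p10, p11}

p1 on a → {p10}.
p10 on a → {p8}.
No a-transition from p0, p5, p9, p11.
Union after reading a: {p8, p10}.
Now take the epsilon-closure:
From p8 via epsilon: add p1.
From p10 via epsilon: add p0, p9.
From p9 via epsilon: add p11.
From p11 via epsilon: add p5.
No new states can be added; the closed set is {p0, p1, p5, p8, p9, p10, p11}.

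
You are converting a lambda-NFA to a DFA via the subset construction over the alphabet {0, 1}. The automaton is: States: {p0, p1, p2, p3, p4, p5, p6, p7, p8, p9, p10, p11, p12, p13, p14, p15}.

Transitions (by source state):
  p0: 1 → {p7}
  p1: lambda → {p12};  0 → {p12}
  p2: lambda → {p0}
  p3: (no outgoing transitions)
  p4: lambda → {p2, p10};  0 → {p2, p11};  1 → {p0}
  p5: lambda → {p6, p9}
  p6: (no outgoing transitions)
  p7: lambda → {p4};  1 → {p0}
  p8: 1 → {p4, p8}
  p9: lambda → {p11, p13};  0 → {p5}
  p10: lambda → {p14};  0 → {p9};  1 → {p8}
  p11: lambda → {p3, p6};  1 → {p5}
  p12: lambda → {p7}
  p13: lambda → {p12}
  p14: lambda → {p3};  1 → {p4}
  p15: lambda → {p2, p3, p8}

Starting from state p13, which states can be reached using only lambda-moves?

Start with {p13}.
From p13 via lambda: add p12.
From p12 via lambda: add p7.
From p7 via lambda: add p4.
From p4 via lambda: add p2, p10.
From p2 via lambda: add p0.
From p10 via lambda: add p14.
From p14 via lambda: add p3.
No new states can be added; the closed set is {p0, p2, p3, p4, p7, p10, p12, p13, p14}.

{p0, p2, p3, p4, p7, p10, p12, p13, p14}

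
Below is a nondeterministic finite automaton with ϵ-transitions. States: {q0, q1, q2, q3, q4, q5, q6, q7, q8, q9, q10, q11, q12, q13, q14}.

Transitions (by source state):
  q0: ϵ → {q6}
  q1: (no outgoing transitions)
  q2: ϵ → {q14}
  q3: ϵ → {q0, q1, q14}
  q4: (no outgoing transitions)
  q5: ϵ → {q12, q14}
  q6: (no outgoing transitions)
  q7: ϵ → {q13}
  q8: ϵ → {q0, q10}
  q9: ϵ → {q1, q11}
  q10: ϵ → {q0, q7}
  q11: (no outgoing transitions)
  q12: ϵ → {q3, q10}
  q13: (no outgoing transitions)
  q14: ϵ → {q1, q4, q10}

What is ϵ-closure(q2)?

{q0, q1, q2, q4, q6, q7, q10, q13, q14}

Start with {q2}.
From q2 via ϵ: add q14.
From q14 via ϵ: add q1, q4, q10.
From q10 via ϵ: add q0, q7.
From q0 via ϵ: add q6.
From q7 via ϵ: add q13.
No new states can be added; the closed set is {q0, q1, q2, q4, q6, q7, q10, q13, q14}.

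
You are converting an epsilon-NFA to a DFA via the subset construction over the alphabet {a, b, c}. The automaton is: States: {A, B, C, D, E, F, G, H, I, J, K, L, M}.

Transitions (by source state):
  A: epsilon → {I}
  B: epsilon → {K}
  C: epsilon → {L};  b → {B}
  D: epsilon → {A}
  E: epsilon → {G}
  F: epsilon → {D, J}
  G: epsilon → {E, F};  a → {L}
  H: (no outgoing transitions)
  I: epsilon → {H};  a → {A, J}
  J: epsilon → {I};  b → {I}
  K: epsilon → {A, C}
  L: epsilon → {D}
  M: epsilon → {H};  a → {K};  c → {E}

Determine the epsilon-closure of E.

Start with {E}.
From E via epsilon: add G.
From G via epsilon: add F.
From F via epsilon: add D, J.
From D via epsilon: add A.
From J via epsilon: add I.
From I via epsilon: add H.
No new states can be added; the closed set is {A, D, E, F, G, H, I, J}.

{A, D, E, F, G, H, I, J}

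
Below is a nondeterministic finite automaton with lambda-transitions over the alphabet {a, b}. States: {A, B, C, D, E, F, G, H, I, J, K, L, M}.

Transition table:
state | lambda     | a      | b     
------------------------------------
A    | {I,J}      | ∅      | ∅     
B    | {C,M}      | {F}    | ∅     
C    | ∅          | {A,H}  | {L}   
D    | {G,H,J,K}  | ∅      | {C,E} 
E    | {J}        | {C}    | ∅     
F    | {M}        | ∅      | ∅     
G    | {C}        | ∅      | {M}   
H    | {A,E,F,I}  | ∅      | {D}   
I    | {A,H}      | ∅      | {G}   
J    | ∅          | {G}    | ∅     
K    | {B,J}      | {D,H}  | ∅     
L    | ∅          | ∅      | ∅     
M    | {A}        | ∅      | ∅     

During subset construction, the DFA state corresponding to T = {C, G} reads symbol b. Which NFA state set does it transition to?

{A, E, F, H, I, J, L, M}

C on b → {L}.
G on b → {M}.
Union after reading b: {L, M}.
Now take the lambda-closure:
From M via lambda: add A.
From A via lambda: add I, J.
From I via lambda: add H.
From H via lambda: add E, F.
No new states can be added; the closed set is {A, E, F, H, I, J, L, M}.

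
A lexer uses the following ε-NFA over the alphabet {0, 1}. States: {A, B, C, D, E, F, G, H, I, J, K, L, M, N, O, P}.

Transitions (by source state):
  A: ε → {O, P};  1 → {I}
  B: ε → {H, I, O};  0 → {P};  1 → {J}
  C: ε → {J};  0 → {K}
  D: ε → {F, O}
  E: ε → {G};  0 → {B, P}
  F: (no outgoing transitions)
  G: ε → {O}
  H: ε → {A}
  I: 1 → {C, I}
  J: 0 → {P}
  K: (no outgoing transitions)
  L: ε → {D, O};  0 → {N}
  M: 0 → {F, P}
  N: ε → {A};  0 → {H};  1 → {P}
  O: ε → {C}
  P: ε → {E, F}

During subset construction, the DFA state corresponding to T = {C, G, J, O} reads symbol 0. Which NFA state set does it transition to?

{C, E, F, G, J, K, O, P}

C on 0 → {K}.
J on 0 → {P}.
No 0-transition from G, O.
Union after reading 0: {K, P}.
Now take the ε-closure:
From P via ε: add E, F.
From E via ε: add G.
From G via ε: add O.
From O via ε: add C.
From C via ε: add J.
No new states can be added; the closed set is {C, E, F, G, J, K, O, P}.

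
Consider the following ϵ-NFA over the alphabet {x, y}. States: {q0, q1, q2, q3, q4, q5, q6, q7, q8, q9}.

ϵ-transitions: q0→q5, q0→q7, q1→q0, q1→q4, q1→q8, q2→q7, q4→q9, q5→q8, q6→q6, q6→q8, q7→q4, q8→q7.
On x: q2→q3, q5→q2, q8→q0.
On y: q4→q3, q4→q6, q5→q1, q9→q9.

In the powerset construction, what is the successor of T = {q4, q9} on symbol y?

{q3, q4, q6, q7, q8, q9}

q4 on y → {q3, q6}.
q9 on y → {q9}.
Union after reading y: {q3, q6, q9}.
Now take the ϵ-closure:
From q6 via ϵ: add q8.
From q8 via ϵ: add q7.
From q7 via ϵ: add q4.
No new states can be added; the closed set is {q3, q4, q6, q7, q8, q9}.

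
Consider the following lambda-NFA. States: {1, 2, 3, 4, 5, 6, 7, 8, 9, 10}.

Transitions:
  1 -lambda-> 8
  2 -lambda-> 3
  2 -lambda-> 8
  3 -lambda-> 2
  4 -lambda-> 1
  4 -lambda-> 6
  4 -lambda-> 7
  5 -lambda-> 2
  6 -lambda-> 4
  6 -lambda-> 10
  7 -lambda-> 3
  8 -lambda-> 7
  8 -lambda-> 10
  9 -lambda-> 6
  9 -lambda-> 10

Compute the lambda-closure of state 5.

{2, 3, 5, 7, 8, 10}

Start with {5}.
From 5 via lambda: add 2.
From 2 via lambda: add 3, 8.
From 8 via lambda: add 7, 10.
No new states can be added; the closed set is {2, 3, 5, 7, 8, 10}.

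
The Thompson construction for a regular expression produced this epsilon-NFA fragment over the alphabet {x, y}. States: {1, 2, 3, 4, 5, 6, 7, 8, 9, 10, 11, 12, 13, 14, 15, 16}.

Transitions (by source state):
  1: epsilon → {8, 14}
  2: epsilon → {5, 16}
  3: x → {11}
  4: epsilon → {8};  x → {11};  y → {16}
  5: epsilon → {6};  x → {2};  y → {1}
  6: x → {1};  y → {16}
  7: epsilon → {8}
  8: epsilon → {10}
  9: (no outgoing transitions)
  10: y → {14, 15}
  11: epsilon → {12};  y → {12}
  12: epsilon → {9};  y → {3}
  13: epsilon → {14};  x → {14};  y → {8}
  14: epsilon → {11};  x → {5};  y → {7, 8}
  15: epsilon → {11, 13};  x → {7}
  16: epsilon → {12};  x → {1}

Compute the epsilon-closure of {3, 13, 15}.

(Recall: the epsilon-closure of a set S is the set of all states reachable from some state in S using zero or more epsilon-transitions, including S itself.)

{3, 9, 11, 12, 13, 14, 15}

Start with {3, 13, 15}.
From 13 via epsilon: add 14.
From 15 via epsilon: add 11.
From 11 via epsilon: add 12.
From 12 via epsilon: add 9.
No new states can be added; the closed set is {3, 9, 11, 12, 13, 14, 15}.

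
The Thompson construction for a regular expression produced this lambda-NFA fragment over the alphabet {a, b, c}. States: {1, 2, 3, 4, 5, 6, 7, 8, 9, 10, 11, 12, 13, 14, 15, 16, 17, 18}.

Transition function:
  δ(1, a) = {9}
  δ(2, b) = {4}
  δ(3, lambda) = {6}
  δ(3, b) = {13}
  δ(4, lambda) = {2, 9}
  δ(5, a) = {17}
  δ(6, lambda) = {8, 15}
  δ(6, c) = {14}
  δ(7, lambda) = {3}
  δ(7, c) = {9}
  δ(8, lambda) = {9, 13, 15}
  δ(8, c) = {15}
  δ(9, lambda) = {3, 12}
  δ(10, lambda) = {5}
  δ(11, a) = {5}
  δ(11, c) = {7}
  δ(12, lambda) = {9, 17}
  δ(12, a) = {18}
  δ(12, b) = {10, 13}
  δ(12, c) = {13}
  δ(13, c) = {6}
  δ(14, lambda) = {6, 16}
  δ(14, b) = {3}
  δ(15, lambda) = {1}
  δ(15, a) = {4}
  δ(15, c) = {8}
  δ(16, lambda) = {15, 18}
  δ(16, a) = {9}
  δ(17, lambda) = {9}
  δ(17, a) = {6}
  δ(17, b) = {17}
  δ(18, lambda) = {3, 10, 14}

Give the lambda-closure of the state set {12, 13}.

{1, 3, 6, 8, 9, 12, 13, 15, 17}

Start with {12, 13}.
From 12 via lambda: add 9, 17.
From 9 via lambda: add 3.
From 3 via lambda: add 6.
From 6 via lambda: add 8, 15.
From 15 via lambda: add 1.
No new states can be added; the closed set is {1, 3, 6, 8, 9, 12, 13, 15, 17}.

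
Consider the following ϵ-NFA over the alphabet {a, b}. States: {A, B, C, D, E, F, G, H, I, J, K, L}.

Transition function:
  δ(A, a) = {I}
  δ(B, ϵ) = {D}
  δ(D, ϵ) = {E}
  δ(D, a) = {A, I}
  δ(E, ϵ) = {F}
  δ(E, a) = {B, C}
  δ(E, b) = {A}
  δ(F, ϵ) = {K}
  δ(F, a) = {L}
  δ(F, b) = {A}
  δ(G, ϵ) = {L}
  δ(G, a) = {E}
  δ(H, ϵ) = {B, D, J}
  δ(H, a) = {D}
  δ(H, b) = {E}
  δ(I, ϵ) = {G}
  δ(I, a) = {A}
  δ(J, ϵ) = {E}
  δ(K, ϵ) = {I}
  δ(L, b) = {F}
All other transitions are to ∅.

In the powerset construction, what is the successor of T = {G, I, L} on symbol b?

{F, G, I, K, L}

L on b → {F}.
No b-transition from G, I.
Union after reading b: {F}.
Now take the ϵ-closure:
From F via ϵ: add K.
From K via ϵ: add I.
From I via ϵ: add G.
From G via ϵ: add L.
No new states can be added; the closed set is {F, G, I, K, L}.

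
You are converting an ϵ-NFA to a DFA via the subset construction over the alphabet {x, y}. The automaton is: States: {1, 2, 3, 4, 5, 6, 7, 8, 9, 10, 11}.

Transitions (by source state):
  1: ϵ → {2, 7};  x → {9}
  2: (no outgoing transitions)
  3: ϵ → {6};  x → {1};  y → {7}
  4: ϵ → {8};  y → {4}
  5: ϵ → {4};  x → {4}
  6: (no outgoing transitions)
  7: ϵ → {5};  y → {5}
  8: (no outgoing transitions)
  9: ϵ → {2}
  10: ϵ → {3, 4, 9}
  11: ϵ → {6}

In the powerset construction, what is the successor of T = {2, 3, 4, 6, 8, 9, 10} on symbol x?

3 on x → {1}.
No x-transition from 2, 4, 6, 8, 9, 10.
Union after reading x: {1}.
Now take the ϵ-closure:
From 1 via ϵ: add 2, 7.
From 7 via ϵ: add 5.
From 5 via ϵ: add 4.
From 4 via ϵ: add 8.
No new states can be added; the closed set is {1, 2, 4, 5, 7, 8}.

{1, 2, 4, 5, 7, 8}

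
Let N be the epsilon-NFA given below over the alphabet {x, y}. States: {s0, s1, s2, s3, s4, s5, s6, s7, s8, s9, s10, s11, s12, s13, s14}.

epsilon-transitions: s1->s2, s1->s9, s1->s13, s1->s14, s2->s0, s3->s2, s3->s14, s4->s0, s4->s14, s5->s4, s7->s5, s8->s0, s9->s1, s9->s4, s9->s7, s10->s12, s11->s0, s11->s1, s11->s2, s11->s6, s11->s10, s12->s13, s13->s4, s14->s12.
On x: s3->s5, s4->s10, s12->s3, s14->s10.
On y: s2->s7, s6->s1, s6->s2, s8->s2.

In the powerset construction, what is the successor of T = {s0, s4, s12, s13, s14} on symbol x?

{s0, s2, s3, s4, s10, s12, s13, s14}

s4 on x → {s10}.
s12 on x → {s3}.
s14 on x → {s10}.
No x-transition from s0, s13.
Union after reading x: {s3, s10}.
Now take the epsilon-closure:
From s3 via epsilon: add s2, s14.
From s10 via epsilon: add s12.
From s2 via epsilon: add s0.
From s12 via epsilon: add s13.
From s13 via epsilon: add s4.
No new states can be added; the closed set is {s0, s2, s3, s4, s10, s12, s13, s14}.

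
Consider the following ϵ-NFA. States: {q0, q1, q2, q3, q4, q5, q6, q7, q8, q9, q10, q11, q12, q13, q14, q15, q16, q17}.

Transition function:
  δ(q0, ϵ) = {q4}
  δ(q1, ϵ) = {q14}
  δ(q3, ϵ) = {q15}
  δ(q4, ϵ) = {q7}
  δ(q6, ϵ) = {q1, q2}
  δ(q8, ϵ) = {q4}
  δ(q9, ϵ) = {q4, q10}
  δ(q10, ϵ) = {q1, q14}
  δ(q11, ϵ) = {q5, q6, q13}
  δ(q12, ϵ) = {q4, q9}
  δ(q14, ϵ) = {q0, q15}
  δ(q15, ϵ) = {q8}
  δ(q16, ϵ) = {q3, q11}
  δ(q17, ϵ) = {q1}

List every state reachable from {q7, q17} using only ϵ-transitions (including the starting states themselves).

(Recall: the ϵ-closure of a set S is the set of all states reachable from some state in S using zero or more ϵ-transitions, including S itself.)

{q0, q1, q4, q7, q8, q14, q15, q17}

Start with {q7, q17}.
From q17 via ϵ: add q1.
From q1 via ϵ: add q14.
From q14 via ϵ: add q0, q15.
From q0 via ϵ: add q4.
From q15 via ϵ: add q8.
No new states can be added; the closed set is {q0, q1, q4, q7, q8, q14, q15, q17}.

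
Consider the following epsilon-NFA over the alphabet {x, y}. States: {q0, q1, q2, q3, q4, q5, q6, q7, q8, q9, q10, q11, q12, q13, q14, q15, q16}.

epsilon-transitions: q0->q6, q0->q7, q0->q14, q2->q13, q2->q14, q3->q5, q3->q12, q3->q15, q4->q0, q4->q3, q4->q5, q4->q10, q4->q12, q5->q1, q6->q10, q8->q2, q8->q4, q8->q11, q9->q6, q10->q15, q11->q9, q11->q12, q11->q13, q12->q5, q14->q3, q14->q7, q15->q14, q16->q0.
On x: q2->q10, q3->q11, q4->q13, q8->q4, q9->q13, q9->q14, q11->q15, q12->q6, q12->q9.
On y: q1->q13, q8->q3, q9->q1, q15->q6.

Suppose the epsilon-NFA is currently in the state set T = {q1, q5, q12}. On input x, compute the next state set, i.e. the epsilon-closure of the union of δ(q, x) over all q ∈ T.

{q1, q3, q5, q6, q7, q9, q10, q12, q14, q15}

q12 on x → {q6, q9}.
No x-transition from q1, q5.
Union after reading x: {q6, q9}.
Now take the epsilon-closure:
From q6 via epsilon: add q10.
From q10 via epsilon: add q15.
From q15 via epsilon: add q14.
From q14 via epsilon: add q3, q7.
From q3 via epsilon: add q5, q12.
From q5 via epsilon: add q1.
No new states can be added; the closed set is {q1, q3, q5, q6, q7, q9, q10, q12, q14, q15}.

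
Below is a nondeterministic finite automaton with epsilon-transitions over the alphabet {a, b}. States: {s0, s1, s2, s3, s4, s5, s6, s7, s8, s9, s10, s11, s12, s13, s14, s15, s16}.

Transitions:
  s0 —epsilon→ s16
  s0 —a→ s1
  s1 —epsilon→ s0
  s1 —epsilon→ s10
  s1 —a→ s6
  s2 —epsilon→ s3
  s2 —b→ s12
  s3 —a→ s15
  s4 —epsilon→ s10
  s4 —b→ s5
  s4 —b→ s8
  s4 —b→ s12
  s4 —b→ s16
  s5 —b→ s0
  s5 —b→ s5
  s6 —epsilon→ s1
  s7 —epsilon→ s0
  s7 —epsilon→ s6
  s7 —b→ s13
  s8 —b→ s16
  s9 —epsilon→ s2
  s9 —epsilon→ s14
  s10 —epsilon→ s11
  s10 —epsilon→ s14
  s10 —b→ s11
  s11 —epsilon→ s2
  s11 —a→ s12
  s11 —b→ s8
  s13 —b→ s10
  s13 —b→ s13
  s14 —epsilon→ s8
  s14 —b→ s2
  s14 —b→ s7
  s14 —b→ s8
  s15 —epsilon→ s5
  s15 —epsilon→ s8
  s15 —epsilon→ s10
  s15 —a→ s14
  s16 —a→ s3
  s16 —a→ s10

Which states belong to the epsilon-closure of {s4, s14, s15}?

Start with {s4, s14, s15}.
From s4 via epsilon: add s10.
From s14 via epsilon: add s8.
From s15 via epsilon: add s5.
From s10 via epsilon: add s11.
From s11 via epsilon: add s2.
From s2 via epsilon: add s3.
No new states can be added; the closed set is {s2, s3, s4, s5, s8, s10, s11, s14, s15}.

{s2, s3, s4, s5, s8, s10, s11, s14, s15}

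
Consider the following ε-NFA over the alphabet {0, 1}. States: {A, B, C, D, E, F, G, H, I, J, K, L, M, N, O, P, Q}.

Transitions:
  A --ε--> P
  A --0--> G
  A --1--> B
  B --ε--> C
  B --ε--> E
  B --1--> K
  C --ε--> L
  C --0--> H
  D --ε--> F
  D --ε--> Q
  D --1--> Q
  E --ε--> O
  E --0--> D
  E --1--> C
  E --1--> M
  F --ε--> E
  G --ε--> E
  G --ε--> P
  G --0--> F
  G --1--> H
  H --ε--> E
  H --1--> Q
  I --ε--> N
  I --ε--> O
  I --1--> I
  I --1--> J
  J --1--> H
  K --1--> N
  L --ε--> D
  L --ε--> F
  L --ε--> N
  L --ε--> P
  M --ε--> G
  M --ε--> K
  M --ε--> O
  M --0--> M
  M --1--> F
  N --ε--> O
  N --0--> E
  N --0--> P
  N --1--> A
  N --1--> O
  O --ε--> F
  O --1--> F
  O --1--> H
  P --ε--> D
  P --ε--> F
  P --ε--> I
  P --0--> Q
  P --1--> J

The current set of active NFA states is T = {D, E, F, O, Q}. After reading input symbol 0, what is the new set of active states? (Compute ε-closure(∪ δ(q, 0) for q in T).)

E on 0 → {D}.
No 0-transition from D, F, O, Q.
Union after reading 0: {D}.
Now take the ε-closure:
From D via ε: add F, Q.
From F via ε: add E.
From E via ε: add O.
No new states can be added; the closed set is {D, E, F, O, Q}.

{D, E, F, O, Q}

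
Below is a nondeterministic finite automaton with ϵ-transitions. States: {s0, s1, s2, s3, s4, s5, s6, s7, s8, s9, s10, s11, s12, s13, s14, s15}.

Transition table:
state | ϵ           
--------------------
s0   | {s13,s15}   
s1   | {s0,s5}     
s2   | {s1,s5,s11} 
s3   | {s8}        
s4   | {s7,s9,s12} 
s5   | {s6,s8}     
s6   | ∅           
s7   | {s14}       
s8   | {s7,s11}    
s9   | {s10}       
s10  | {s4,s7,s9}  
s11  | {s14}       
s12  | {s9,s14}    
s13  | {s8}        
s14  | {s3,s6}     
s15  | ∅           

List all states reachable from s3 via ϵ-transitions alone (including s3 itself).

{s3, s6, s7, s8, s11, s14}

Start with {s3}.
From s3 via ϵ: add s8.
From s8 via ϵ: add s7, s11.
From s7 via ϵ: add s14.
From s14 via ϵ: add s6.
No new states can be added; the closed set is {s3, s6, s7, s8, s11, s14}.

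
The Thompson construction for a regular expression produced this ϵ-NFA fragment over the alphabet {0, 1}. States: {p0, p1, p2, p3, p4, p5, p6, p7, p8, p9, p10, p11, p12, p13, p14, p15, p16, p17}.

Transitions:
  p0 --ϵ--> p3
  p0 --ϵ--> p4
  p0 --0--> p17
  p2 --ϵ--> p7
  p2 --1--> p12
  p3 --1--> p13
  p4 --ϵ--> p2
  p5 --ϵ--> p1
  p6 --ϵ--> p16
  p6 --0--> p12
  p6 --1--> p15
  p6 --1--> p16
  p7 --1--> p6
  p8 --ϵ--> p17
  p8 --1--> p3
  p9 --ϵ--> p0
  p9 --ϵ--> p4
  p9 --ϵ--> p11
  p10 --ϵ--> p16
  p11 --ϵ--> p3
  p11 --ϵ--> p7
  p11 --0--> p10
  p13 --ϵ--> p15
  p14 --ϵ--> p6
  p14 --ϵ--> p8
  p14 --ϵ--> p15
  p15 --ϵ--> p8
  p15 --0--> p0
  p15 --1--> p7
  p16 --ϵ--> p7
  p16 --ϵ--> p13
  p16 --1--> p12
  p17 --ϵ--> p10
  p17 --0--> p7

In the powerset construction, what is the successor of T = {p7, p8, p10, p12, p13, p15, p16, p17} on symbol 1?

p7 on 1 → {p6}.
p8 on 1 → {p3}.
p15 on 1 → {p7}.
p16 on 1 → {p12}.
No 1-transition from p10, p12, p13, p17.
Union after reading 1: {p3, p6, p7, p12}.
Now take the ϵ-closure:
From p6 via ϵ: add p16.
From p16 via ϵ: add p13.
From p13 via ϵ: add p15.
From p15 via ϵ: add p8.
From p8 via ϵ: add p17.
From p17 via ϵ: add p10.
No new states can be added; the closed set is {p3, p6, p7, p8, p10, p12, p13, p15, p16, p17}.

{p3, p6, p7, p8, p10, p12, p13, p15, p16, p17}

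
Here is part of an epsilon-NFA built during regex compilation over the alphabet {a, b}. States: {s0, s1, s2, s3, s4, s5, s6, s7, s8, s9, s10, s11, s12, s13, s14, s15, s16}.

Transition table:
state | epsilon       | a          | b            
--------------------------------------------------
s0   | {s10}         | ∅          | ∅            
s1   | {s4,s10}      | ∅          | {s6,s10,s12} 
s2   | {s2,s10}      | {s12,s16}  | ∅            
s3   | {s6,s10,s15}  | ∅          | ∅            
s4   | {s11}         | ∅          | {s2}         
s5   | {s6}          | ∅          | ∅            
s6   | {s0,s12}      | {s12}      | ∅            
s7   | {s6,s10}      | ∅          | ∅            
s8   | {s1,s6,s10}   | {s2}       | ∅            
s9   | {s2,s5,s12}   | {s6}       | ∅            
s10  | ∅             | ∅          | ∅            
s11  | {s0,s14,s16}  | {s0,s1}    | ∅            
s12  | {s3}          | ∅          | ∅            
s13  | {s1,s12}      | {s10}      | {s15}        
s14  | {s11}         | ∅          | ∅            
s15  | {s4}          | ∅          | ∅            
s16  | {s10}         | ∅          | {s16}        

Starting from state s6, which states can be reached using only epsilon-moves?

{s0, s3, s4, s6, s10, s11, s12, s14, s15, s16}

Start with {s6}.
From s6 via epsilon: add s0, s12.
From s0 via epsilon: add s10.
From s12 via epsilon: add s3.
From s3 via epsilon: add s15.
From s15 via epsilon: add s4.
From s4 via epsilon: add s11.
From s11 via epsilon: add s14, s16.
No new states can be added; the closed set is {s0, s3, s4, s6, s10, s11, s12, s14, s15, s16}.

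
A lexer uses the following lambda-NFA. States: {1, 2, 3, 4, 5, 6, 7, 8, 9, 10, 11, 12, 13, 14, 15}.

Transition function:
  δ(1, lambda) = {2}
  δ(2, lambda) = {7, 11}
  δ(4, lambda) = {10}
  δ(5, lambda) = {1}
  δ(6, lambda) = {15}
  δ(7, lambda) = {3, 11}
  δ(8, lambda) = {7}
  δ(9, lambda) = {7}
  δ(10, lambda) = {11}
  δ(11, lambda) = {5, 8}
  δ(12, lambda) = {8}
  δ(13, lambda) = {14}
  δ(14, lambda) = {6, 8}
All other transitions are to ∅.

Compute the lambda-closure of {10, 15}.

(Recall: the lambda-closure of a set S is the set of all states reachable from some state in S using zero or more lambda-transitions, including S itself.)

Start with {10, 15}.
From 10 via lambda: add 11.
From 11 via lambda: add 5, 8.
From 5 via lambda: add 1.
From 8 via lambda: add 7.
From 1 via lambda: add 2.
From 7 via lambda: add 3.
No new states can be added; the closed set is {1, 2, 3, 5, 7, 8, 10, 11, 15}.

{1, 2, 3, 5, 7, 8, 10, 11, 15}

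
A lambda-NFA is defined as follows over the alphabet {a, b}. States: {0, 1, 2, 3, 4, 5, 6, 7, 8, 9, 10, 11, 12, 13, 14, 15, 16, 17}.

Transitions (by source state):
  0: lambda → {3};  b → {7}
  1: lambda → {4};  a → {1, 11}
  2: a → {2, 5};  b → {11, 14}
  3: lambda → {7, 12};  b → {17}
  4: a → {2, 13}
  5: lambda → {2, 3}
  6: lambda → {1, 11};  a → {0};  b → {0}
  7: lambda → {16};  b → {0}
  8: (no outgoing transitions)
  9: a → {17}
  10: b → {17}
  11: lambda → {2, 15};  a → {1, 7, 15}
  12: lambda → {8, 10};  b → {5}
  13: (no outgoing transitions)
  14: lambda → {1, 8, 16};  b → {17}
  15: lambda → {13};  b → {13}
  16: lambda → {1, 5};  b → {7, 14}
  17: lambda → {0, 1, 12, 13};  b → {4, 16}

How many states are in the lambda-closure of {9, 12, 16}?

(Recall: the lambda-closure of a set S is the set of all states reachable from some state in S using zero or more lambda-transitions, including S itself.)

11

Start with {9, 12, 16}.
From 12 via lambda: add 8, 10.
From 16 via lambda: add 1, 5.
From 1 via lambda: add 4.
From 5 via lambda: add 2, 3.
From 3 via lambda: add 7.
lambda-closure = {1, 2, 3, 4, 5, 7, 8, 9, 10, 12, 16}, which has 11 states.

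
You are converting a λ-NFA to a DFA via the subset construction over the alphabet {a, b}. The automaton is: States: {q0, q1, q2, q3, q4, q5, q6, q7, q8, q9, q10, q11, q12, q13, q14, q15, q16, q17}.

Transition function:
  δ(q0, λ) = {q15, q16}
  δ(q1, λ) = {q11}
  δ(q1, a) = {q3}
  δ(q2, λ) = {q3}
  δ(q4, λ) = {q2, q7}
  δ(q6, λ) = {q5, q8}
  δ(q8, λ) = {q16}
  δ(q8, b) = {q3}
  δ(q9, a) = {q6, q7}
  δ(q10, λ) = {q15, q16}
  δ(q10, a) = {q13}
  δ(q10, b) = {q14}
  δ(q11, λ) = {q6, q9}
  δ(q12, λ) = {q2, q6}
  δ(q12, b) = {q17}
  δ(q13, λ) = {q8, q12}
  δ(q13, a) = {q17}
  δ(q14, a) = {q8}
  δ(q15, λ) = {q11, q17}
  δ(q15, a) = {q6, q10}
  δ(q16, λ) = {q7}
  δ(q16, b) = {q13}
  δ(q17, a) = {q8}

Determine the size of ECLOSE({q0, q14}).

11

Start with {q0, q14}.
From q0 via λ: add q15, q16.
From q15 via λ: add q11, q17.
From q16 via λ: add q7.
From q11 via λ: add q6, q9.
From q6 via λ: add q5, q8.
λ-closure = {q0, q5, q6, q7, q8, q9, q11, q14, q15, q16, q17}, which has 11 states.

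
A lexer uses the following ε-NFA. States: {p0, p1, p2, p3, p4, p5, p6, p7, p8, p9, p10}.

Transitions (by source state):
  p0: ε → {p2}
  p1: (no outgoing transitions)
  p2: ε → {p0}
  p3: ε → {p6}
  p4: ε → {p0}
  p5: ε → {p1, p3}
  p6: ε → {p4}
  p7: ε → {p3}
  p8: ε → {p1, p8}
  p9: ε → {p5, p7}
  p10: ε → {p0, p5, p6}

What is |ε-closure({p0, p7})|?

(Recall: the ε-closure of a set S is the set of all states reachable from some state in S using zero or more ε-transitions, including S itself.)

Start with {p0, p7}.
From p0 via ε: add p2.
From p7 via ε: add p3.
From p3 via ε: add p6.
From p6 via ε: add p4.
ε-closure = {p0, p2, p3, p4, p6, p7}, which has 6 states.

6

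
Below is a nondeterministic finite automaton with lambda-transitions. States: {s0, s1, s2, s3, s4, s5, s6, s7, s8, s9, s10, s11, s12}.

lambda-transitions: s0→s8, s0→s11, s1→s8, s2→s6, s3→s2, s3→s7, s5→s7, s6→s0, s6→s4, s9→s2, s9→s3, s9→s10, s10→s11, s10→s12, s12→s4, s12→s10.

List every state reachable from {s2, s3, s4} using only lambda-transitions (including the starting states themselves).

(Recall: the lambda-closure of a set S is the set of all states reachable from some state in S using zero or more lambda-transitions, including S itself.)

{s0, s2, s3, s4, s6, s7, s8, s11}

Start with {s2, s3, s4}.
From s2 via lambda: add s6.
From s3 via lambda: add s7.
From s6 via lambda: add s0.
From s0 via lambda: add s8, s11.
No new states can be added; the closed set is {s0, s2, s3, s4, s6, s7, s8, s11}.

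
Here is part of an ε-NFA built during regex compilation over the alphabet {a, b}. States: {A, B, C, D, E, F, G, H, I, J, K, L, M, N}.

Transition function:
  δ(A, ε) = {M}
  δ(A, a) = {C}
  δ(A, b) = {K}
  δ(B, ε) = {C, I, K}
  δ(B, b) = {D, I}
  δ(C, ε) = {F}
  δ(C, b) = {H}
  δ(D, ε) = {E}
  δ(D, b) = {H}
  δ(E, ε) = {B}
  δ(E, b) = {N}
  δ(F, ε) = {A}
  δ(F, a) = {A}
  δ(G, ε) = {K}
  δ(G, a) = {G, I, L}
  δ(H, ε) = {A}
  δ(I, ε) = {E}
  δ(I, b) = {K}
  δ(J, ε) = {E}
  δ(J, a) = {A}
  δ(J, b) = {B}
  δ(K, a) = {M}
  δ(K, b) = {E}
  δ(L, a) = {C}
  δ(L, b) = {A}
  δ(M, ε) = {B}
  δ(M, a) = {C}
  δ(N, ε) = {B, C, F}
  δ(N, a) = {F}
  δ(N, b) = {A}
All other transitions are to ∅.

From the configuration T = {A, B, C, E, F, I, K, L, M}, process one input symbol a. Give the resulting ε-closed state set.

{A, B, C, E, F, I, K, M}

A on a → {C}.
F on a → {A}.
K on a → {M}.
L on a → {C}.
M on a → {C}.
No a-transition from B, C, E, I.
Union after reading a: {A, C, M}.
Now take the ε-closure:
From C via ε: add F.
From M via ε: add B.
From B via ε: add I, K.
From I via ε: add E.
No new states can be added; the closed set is {A, B, C, E, F, I, K, M}.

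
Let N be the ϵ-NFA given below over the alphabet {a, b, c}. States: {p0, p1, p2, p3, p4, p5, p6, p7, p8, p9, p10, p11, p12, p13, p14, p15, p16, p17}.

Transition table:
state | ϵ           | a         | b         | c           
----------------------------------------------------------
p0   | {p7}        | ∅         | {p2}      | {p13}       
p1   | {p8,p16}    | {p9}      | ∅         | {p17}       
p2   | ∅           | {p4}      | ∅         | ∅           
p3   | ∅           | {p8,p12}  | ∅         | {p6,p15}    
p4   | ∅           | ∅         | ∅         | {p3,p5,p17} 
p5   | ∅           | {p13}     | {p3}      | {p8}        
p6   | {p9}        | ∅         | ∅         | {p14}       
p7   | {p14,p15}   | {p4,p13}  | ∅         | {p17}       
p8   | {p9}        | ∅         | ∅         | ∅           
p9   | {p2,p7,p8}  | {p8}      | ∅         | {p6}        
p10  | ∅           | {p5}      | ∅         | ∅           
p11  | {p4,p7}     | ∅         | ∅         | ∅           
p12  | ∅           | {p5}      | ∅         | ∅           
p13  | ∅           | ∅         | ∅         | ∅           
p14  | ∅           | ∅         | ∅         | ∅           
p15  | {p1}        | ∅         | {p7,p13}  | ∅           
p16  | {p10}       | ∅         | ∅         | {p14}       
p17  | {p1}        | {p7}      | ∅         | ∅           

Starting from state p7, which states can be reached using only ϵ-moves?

Start with {p7}.
From p7 via ϵ: add p14, p15.
From p15 via ϵ: add p1.
From p1 via ϵ: add p8, p16.
From p8 via ϵ: add p9.
From p16 via ϵ: add p10.
From p9 via ϵ: add p2.
No new states can be added; the closed set is {p1, p2, p7, p8, p9, p10, p14, p15, p16}.

{p1, p2, p7, p8, p9, p10, p14, p15, p16}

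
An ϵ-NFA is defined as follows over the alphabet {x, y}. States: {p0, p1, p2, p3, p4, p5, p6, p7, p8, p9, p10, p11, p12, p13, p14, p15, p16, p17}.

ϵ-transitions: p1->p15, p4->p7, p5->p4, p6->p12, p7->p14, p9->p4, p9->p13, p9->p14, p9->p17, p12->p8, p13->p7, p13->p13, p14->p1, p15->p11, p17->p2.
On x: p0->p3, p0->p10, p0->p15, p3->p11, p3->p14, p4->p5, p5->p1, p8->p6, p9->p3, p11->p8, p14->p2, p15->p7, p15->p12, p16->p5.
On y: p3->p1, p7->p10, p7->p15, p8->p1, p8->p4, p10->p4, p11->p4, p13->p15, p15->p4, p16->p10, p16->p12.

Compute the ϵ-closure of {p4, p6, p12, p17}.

Start with {p4, p6, p12, p17}.
From p4 via ϵ: add p7.
From p12 via ϵ: add p8.
From p17 via ϵ: add p2.
From p7 via ϵ: add p14.
From p14 via ϵ: add p1.
From p1 via ϵ: add p15.
From p15 via ϵ: add p11.
No new states can be added; the closed set is {p1, p2, p4, p6, p7, p8, p11, p12, p14, p15, p17}.

{p1, p2, p4, p6, p7, p8, p11, p12, p14, p15, p17}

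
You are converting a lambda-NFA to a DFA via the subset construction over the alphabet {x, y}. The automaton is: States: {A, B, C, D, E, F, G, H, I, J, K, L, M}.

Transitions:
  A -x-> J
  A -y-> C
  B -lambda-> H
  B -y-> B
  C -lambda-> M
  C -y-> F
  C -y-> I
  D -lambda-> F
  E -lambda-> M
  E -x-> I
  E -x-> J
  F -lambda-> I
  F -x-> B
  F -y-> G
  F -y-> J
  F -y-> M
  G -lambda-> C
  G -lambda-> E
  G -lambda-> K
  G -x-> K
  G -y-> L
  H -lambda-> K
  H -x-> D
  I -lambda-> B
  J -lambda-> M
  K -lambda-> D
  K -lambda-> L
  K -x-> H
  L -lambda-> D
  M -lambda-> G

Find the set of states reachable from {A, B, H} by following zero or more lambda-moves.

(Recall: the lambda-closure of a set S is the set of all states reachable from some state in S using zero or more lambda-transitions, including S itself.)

Start with {A, B, H}.
From H via lambda: add K.
From K via lambda: add D, L.
From D via lambda: add F.
From F via lambda: add I.
No new states can be added; the closed set is {A, B, D, F, H, I, K, L}.

{A, B, D, F, H, I, K, L}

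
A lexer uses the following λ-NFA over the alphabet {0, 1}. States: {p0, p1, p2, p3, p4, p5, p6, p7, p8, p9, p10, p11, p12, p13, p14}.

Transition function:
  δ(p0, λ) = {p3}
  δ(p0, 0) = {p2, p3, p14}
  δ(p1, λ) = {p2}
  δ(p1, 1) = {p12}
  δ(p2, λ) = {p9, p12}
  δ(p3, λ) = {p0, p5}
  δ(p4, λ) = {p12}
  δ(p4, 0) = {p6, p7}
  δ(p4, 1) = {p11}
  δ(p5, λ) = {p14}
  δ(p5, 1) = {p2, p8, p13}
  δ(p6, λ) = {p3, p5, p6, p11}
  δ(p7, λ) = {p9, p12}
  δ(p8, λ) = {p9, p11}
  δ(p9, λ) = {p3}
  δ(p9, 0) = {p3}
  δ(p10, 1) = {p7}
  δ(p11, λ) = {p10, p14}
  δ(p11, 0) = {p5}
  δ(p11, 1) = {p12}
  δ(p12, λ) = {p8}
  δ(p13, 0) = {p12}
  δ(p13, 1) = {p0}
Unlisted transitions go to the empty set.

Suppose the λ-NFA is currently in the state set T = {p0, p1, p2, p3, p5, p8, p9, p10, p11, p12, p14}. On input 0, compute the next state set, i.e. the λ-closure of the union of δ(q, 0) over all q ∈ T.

p0 on 0 → {p2, p3, p14}.
p9 on 0 → {p3}.
p11 on 0 → {p5}.
No 0-transition from p1, p2, p3, p5, p8, p10, p12, p14.
Union after reading 0: {p2, p3, p5, p14}.
Now take the λ-closure:
From p2 via λ: add p9, p12.
From p3 via λ: add p0.
From p12 via λ: add p8.
From p8 via λ: add p11.
From p11 via λ: add p10.
No new states can be added; the closed set is {p0, p2, p3, p5, p8, p9, p10, p11, p12, p14}.

{p0, p2, p3, p5, p8, p9, p10, p11, p12, p14}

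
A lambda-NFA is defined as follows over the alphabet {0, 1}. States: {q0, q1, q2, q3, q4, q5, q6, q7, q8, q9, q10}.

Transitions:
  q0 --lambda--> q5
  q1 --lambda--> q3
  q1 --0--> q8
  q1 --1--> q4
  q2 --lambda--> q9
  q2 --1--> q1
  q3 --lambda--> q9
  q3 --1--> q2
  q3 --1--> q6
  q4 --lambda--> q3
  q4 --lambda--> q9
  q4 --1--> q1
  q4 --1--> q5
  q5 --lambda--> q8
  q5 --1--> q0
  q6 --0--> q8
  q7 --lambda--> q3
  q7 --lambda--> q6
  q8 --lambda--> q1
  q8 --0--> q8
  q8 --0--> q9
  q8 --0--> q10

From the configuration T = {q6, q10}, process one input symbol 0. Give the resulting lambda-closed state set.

q6 on 0 → {q8}.
No 0-transition from q10.
Union after reading 0: {q8}.
Now take the lambda-closure:
From q8 via lambda: add q1.
From q1 via lambda: add q3.
From q3 via lambda: add q9.
No new states can be added; the closed set is {q1, q3, q8, q9}.

{q1, q3, q8, q9}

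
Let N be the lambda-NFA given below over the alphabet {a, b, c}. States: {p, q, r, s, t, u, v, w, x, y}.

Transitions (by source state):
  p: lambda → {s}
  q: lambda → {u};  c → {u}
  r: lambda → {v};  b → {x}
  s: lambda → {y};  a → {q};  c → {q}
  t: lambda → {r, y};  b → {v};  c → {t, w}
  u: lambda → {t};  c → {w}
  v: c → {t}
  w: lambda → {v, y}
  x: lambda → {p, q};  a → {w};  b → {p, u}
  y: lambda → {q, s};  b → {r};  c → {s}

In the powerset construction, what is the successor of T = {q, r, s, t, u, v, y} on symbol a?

{q, r, s, t, u, v, y}

s on a → {q}.
No a-transition from q, r, t, u, v, y.
Union after reading a: {q}.
Now take the lambda-closure:
From q via lambda: add u.
From u via lambda: add t.
From t via lambda: add r, y.
From r via lambda: add v.
From y via lambda: add s.
No new states can be added; the closed set is {q, r, s, t, u, v, y}.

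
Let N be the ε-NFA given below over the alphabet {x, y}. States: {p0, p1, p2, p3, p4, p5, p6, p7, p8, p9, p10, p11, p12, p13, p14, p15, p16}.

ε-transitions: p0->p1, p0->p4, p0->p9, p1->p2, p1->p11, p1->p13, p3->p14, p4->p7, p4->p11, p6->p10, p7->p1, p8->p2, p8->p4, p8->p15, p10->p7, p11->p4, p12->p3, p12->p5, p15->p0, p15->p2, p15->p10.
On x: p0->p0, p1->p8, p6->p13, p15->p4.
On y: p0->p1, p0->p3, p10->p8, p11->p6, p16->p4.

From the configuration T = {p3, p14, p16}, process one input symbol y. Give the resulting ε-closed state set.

p16 on y → {p4}.
No y-transition from p3, p14.
Union after reading y: {p4}.
Now take the ε-closure:
From p4 via ε: add p7, p11.
From p7 via ε: add p1.
From p1 via ε: add p2, p13.
No new states can be added; the closed set is {p1, p2, p4, p7, p11, p13}.

{p1, p2, p4, p7, p11, p13}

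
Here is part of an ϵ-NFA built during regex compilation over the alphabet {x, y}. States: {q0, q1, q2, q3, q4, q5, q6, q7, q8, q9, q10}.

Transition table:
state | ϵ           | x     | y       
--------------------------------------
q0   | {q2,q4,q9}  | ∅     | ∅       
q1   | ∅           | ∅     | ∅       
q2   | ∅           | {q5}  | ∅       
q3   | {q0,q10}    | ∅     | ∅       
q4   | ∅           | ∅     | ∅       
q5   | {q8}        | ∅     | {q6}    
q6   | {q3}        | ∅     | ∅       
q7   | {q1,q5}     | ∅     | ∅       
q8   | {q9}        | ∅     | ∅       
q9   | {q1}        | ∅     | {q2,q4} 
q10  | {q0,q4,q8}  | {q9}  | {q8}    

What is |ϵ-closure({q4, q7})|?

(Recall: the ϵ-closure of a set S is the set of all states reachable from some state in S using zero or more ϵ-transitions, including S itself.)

6

Start with {q4, q7}.
From q7 via ϵ: add q1, q5.
From q5 via ϵ: add q8.
From q8 via ϵ: add q9.
ϵ-closure = {q1, q4, q5, q7, q8, q9}, which has 6 states.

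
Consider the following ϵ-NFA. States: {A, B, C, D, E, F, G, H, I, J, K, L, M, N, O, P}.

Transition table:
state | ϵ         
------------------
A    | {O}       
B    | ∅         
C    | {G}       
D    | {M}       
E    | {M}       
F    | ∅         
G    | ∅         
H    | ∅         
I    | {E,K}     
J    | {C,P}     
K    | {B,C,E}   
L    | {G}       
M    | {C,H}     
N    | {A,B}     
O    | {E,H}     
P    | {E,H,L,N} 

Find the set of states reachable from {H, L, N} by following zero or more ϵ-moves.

{A, B, C, E, G, H, L, M, N, O}

Start with {H, L, N}.
From L via ϵ: add G.
From N via ϵ: add A, B.
From A via ϵ: add O.
From O via ϵ: add E.
From E via ϵ: add M.
From M via ϵ: add C.
No new states can be added; the closed set is {A, B, C, E, G, H, L, M, N, O}.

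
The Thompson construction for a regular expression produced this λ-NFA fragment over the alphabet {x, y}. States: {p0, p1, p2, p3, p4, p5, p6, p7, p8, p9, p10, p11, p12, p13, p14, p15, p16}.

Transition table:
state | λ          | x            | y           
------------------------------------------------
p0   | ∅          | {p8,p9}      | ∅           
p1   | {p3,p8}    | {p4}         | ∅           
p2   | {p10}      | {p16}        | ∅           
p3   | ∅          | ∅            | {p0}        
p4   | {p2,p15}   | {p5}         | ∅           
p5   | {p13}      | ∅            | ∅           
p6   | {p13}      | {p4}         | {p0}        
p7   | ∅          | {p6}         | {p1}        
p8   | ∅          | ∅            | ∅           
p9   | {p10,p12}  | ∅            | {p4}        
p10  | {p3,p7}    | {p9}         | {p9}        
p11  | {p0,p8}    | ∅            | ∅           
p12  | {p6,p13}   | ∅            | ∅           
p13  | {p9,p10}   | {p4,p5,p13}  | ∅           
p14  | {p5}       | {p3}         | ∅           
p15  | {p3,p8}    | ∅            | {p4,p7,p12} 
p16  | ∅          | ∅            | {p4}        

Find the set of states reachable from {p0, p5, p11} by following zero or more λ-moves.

Start with {p0, p5, p11}.
From p5 via λ: add p13.
From p11 via λ: add p8.
From p13 via λ: add p9, p10.
From p9 via λ: add p12.
From p10 via λ: add p3, p7.
From p12 via λ: add p6.
No new states can be added; the closed set is {p0, p3, p5, p6, p7, p8, p9, p10, p11, p12, p13}.

{p0, p3, p5, p6, p7, p8, p9, p10, p11, p12, p13}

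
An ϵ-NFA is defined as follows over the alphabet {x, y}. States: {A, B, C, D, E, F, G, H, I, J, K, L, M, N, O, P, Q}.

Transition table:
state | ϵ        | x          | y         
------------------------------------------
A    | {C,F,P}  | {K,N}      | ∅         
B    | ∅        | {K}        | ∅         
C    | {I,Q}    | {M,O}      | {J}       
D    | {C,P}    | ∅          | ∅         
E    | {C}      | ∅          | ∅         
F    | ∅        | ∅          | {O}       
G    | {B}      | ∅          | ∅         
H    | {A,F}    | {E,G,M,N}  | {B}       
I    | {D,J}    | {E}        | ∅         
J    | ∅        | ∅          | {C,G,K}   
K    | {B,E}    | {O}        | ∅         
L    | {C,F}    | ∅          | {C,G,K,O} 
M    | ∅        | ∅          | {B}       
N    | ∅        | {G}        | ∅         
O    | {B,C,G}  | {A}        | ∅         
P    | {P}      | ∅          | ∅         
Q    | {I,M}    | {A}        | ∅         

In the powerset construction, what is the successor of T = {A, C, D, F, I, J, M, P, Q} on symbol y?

C on y → {J}.
F on y → {O}.
J on y → {C, G, K}.
M on y → {B}.
No y-transition from A, D, I, P, Q.
Union after reading y: {B, C, G, J, K, O}.
Now take the ϵ-closure:
From C via ϵ: add I, Q.
From K via ϵ: add E.
From I via ϵ: add D.
From Q via ϵ: add M.
From D via ϵ: add P.
No new states can be added; the closed set is {B, C, D, E, G, I, J, K, M, O, P, Q}.

{B, C, D, E, G, I, J, K, M, O, P, Q}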